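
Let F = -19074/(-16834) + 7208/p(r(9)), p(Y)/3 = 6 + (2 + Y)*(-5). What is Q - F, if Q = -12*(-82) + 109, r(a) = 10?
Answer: 774744632/681777 ≈ 1136.4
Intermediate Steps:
Q = 1093 (Q = 984 + 109 = 1093)
p(Y) = -12 - 15*Y (p(Y) = 3*(6 + (2 + Y)*(-5)) = 3*(6 + (-10 - 5*Y)) = 3*(-4 - 5*Y) = -12 - 15*Y)
F = -29562371/681777 (F = -19074/(-16834) + 7208/(-12 - 15*10) = -19074*(-1/16834) + 7208/(-12 - 150) = 9537/8417 + 7208/(-162) = 9537/8417 + 7208*(-1/162) = 9537/8417 - 3604/81 = -29562371/681777 ≈ -43.361)
Q - F = 1093 - 1*(-29562371/681777) = 1093 + 29562371/681777 = 774744632/681777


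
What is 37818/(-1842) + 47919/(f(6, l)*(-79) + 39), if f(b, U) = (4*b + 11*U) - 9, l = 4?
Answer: -43843599/1418954 ≈ -30.899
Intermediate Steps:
f(b, U) = -9 + 4*b + 11*U
37818/(-1842) + 47919/(f(6, l)*(-79) + 39) = 37818/(-1842) + 47919/((-9 + 4*6 + 11*4)*(-79) + 39) = 37818*(-1/1842) + 47919/((-9 + 24 + 44)*(-79) + 39) = -6303/307 + 47919/(59*(-79) + 39) = -6303/307 + 47919/(-4661 + 39) = -6303/307 + 47919/(-4622) = -6303/307 + 47919*(-1/4622) = -6303/307 - 47919/4622 = -43843599/1418954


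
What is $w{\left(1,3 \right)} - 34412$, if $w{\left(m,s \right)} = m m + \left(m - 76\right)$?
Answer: $-34486$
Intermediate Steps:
$w{\left(m,s \right)} = -76 + m + m^{2}$ ($w{\left(m,s \right)} = m^{2} + \left(m - 76\right) = m^{2} + \left(-76 + m\right) = -76 + m + m^{2}$)
$w{\left(1,3 \right)} - 34412 = \left(-76 + 1 + 1^{2}\right) - 34412 = \left(-76 + 1 + 1\right) - 34412 = -74 - 34412 = -34486$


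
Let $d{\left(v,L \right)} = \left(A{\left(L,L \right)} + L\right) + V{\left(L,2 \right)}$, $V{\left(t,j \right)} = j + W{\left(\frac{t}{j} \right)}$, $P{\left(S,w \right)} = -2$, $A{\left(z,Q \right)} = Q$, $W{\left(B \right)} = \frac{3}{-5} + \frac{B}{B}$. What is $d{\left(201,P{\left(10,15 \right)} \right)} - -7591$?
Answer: $\frac{37947}{5} \approx 7589.4$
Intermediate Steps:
$W{\left(B \right)} = \frac{2}{5}$ ($W{\left(B \right)} = 3 \left(- \frac{1}{5}\right) + 1 = - \frac{3}{5} + 1 = \frac{2}{5}$)
$V{\left(t,j \right)} = \frac{2}{5} + j$ ($V{\left(t,j \right)} = j + \frac{2}{5} = \frac{2}{5} + j$)
$d{\left(v,L \right)} = \frac{12}{5} + 2 L$ ($d{\left(v,L \right)} = \left(L + L\right) + \left(\frac{2}{5} + 2\right) = 2 L + \frac{12}{5} = \frac{12}{5} + 2 L$)
$d{\left(201,P{\left(10,15 \right)} \right)} - -7591 = \left(\frac{12}{5} + 2 \left(-2\right)\right) - -7591 = \left(\frac{12}{5} - 4\right) + 7591 = - \frac{8}{5} + 7591 = \frac{37947}{5}$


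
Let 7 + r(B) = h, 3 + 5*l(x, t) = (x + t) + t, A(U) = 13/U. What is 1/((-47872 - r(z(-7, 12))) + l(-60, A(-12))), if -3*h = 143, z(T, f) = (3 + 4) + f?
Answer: -30/1434911 ≈ -2.0907e-5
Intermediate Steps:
z(T, f) = 7 + f
l(x, t) = -⅗ + x/5 + 2*t/5 (l(x, t) = -⅗ + ((x + t) + t)/5 = -⅗ + ((t + x) + t)/5 = -⅗ + (x + 2*t)/5 = -⅗ + (x/5 + 2*t/5) = -⅗ + x/5 + 2*t/5)
h = -143/3 (h = -⅓*143 = -143/3 ≈ -47.667)
r(B) = -164/3 (r(B) = -7 - 143/3 = -164/3)
1/((-47872 - r(z(-7, 12))) + l(-60, A(-12))) = 1/((-47872 - 1*(-164/3)) + (-⅗ + (⅕)*(-60) + 2*(13/(-12))/5)) = 1/((-47872 + 164/3) + (-⅗ - 12 + 2*(13*(-1/12))/5)) = 1/(-143452/3 + (-⅗ - 12 + (⅖)*(-13/12))) = 1/(-143452/3 + (-⅗ - 12 - 13/30)) = 1/(-143452/3 - 391/30) = 1/(-1434911/30) = -30/1434911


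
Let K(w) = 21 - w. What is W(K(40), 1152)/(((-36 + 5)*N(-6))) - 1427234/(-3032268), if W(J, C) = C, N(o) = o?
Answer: 313219855/47000154 ≈ 6.6642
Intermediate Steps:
W(K(40), 1152)/(((-36 + 5)*N(-6))) - 1427234/(-3032268) = 1152/(((-36 + 5)*(-6))) - 1427234/(-3032268) = 1152/((-31*(-6))) - 1427234*(-1/3032268) = 1152/186 + 713617/1516134 = 1152*(1/186) + 713617/1516134 = 192/31 + 713617/1516134 = 313219855/47000154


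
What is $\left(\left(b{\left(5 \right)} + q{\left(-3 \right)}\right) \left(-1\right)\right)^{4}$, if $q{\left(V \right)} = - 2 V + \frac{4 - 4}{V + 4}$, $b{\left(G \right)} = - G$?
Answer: $1$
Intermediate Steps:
$q{\left(V \right)} = - 2 V$ ($q{\left(V \right)} = - 2 V + \frac{0}{4 + V} = - 2 V + 0 = - 2 V$)
$\left(\left(b{\left(5 \right)} + q{\left(-3 \right)}\right) \left(-1\right)\right)^{4} = \left(\left(\left(-1\right) 5 - -6\right) \left(-1\right)\right)^{4} = \left(\left(-5 + 6\right) \left(-1\right)\right)^{4} = \left(1 \left(-1\right)\right)^{4} = \left(-1\right)^{4} = 1$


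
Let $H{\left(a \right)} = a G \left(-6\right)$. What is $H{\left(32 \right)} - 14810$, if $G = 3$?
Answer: $-15386$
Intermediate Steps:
$H{\left(a \right)} = - 18 a$ ($H{\left(a \right)} = a 3 \left(-6\right) = 3 a \left(-6\right) = - 18 a$)
$H{\left(32 \right)} - 14810 = \left(-18\right) 32 - 14810 = -576 - 14810 = -15386$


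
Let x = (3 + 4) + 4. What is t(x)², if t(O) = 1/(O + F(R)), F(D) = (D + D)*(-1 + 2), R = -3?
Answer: 1/25 ≈ 0.040000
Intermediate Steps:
x = 11 (x = 7 + 4 = 11)
F(D) = 2*D (F(D) = (2*D)*1 = 2*D)
t(O) = 1/(-6 + O) (t(O) = 1/(O + 2*(-3)) = 1/(O - 6) = 1/(-6 + O))
t(x)² = (1/(-6 + 11))² = (1/5)² = (⅕)² = 1/25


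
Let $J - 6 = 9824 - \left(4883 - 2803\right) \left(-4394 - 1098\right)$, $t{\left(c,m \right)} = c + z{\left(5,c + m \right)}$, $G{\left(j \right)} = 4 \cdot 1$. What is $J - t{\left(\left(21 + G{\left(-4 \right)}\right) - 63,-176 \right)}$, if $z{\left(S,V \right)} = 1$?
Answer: $11433227$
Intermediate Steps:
$G{\left(j \right)} = 4$
$t{\left(c,m \right)} = 1 + c$ ($t{\left(c,m \right)} = c + 1 = 1 + c$)
$J = 11433190$ ($J = 6 - \left(-9824 + \left(4883 - 2803\right) \left(-4394 - 1098\right)\right) = 6 - \left(-9824 + 2080 \left(-5492\right)\right) = 6 + \left(9824 - -11423360\right) = 6 + \left(9824 + 11423360\right) = 6 + 11433184 = 11433190$)
$J - t{\left(\left(21 + G{\left(-4 \right)}\right) - 63,-176 \right)} = 11433190 - \left(1 + \left(\left(21 + 4\right) - 63\right)\right) = 11433190 - \left(1 + \left(25 - 63\right)\right) = 11433190 - \left(1 - 38\right) = 11433190 - -37 = 11433190 + 37 = 11433227$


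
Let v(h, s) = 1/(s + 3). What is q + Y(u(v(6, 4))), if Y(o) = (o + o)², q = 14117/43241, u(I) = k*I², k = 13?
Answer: 63125833/103821641 ≈ 0.60802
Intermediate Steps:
v(h, s) = 1/(3 + s)
u(I) = 13*I²
q = 14117/43241 (q = 14117*(1/43241) = 14117/43241 ≈ 0.32647)
Y(o) = 4*o² (Y(o) = (2*o)² = 4*o²)
q + Y(u(v(6, 4))) = 14117/43241 + 4*(13*(1/(3 + 4))²)² = 14117/43241 + 4*(13*(1/7)²)² = 14117/43241 + 4*(13*(⅐)²)² = 14117/43241 + 4*(13*(1/49))² = 14117/43241 + 4*(13/49)² = 14117/43241 + 4*(169/2401) = 14117/43241 + 676/2401 = 63125833/103821641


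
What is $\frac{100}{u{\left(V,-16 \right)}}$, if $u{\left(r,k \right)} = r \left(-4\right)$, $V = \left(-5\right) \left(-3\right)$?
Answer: $- \frac{5}{3} \approx -1.6667$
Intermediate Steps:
$V = 15$
$u{\left(r,k \right)} = - 4 r$
$\frac{100}{u{\left(V,-16 \right)}} = \frac{100}{\left(-4\right) 15} = \frac{100}{-60} = 100 \left(- \frac{1}{60}\right) = - \frac{5}{3}$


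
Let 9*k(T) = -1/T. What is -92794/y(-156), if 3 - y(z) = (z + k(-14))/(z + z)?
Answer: -3647917728/98281 ≈ -37117.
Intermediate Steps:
k(T) = -1/(9*T) (k(T) = (-1/T)/9 = -1/(9*T))
y(z) = 3 - (1/126 + z)/(2*z) (y(z) = 3 - (z - 1/9/(-14))/(z + z) = 3 - (z - 1/9*(-1/14))/(2*z) = 3 - (z + 1/126)*1/(2*z) = 3 - (1/126 + z)*1/(2*z) = 3 - (1/126 + z)/(2*z))
-92794/y(-156) = -92794*(-39312/(-1 + 630*(-156))) = -92794*(-39312/(-1 - 98280)) = -92794/((1/252)*(-1/156)*(-98281)) = -92794/98281/39312 = -92794*39312/98281 = -3647917728/98281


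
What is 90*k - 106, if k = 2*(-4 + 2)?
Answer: -466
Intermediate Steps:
k = -4 (k = 2*(-2) = -4)
90*k - 106 = 90*(-4) - 106 = -360 - 106 = -466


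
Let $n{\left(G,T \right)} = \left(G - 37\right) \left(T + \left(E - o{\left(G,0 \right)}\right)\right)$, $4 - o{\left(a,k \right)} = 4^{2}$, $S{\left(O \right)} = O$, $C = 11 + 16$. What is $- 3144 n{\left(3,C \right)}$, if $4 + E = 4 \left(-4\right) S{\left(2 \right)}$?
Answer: $320688$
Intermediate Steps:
$C = 27$
$o{\left(a,k \right)} = -12$ ($o{\left(a,k \right)} = 4 - 4^{2} = 4 - 16 = -12$)
$E = -36$ ($E = -4 + 4 \left(-4\right) 2 = -4 - 32 = -36$)
$n{\left(G,T \right)} = \left(-37 + G\right) \left(-24 + T\right)$ ($n{\left(G,T \right)} = \left(G - 37\right) \left(T - 24\right) = \left(-37 + G\right) \left(T + \left(-36 + 12\right)\right) = \left(-37 + G\right) \left(T - 24\right) = \left(-37 + G\right) \left(-24 + T\right)$)
$- 3144 n{\left(3,C \right)} = - 3144 \left(888 - 999 - 72 + 3 \cdot 27\right) = - 3144 \left(888 - 999 - 72 + 81\right) = \left(-3144\right) \left(-102\right) = 320688$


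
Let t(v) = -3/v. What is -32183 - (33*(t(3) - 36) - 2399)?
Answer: -28563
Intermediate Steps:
-32183 - (33*(t(3) - 36) - 2399) = -32183 - (33*(-3/3 - 36) - 2399) = -32183 - (33*(-3*⅓ - 36) - 2399) = -32183 - (33*(-1 - 36) - 2399) = -32183 - (33*(-37) - 2399) = -32183 - (-1221 - 2399) = -32183 - 1*(-3620) = -32183 + 3620 = -28563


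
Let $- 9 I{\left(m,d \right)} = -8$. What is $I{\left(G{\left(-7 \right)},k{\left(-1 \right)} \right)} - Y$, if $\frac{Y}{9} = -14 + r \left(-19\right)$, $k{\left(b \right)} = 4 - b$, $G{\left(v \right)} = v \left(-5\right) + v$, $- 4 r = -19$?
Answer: $\frac{33809}{36} \approx 939.14$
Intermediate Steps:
$r = \frac{19}{4}$ ($r = \left(- \frac{1}{4}\right) \left(-19\right) = \frac{19}{4} \approx 4.75$)
$G{\left(v \right)} = - 4 v$ ($G{\left(v \right)} = - 5 v + v = - 4 v$)
$I{\left(m,d \right)} = \frac{8}{9}$ ($I{\left(m,d \right)} = \left(- \frac{1}{9}\right) \left(-8\right) = \frac{8}{9}$)
$Y = - \frac{3753}{4}$ ($Y = 9 \left(-14 + \frac{19}{4} \left(-19\right)\right) = 9 \left(-14 - \frac{361}{4}\right) = 9 \left(- \frac{417}{4}\right) = - \frac{3753}{4} \approx -938.25$)
$I{\left(G{\left(-7 \right)},k{\left(-1 \right)} \right)} - Y = \frac{8}{9} - - \frac{3753}{4} = \frac{8}{9} + \frac{3753}{4} = \frac{33809}{36}$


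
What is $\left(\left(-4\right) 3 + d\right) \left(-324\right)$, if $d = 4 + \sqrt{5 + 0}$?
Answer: $2592 - 324 \sqrt{5} \approx 1867.5$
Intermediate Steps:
$d = 4 + \sqrt{5} \approx 6.2361$
$\left(\left(-4\right) 3 + d\right) \left(-324\right) = \left(\left(-4\right) 3 + \left(4 + \sqrt{5}\right)\right) \left(-324\right) = \left(-12 + \left(4 + \sqrt{5}\right)\right) \left(-324\right) = \left(-8 + \sqrt{5}\right) \left(-324\right) = 2592 - 324 \sqrt{5}$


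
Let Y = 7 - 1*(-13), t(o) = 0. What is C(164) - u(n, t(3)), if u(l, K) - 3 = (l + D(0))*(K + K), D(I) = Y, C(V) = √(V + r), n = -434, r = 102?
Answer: -3 + √266 ≈ 13.310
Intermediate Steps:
Y = 20 (Y = 7 + 13 = 20)
C(V) = √(102 + V) (C(V) = √(V + 102) = √(102 + V))
D(I) = 20
u(l, K) = 3 + 2*K*(20 + l) (u(l, K) = 3 + (l + 20)*(K + K) = 3 + (20 + l)*(2*K) = 3 + 2*K*(20 + l))
C(164) - u(n, t(3)) = √(102 + 164) - (3 + 40*0 + 2*0*(-434)) = √266 - (3 + 0 + 0) = √266 - 1*3 = √266 - 3 = -3 + √266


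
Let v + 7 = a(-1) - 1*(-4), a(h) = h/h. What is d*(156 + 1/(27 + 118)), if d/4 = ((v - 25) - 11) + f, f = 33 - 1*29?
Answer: -3076456/145 ≈ -21217.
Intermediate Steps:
a(h) = 1
v = -2 (v = -7 + (1 - 1*(-4)) = -7 + (1 + 4) = -7 + 5 = -2)
f = 4 (f = 33 - 29 = 4)
d = -136 (d = 4*(((-2 - 25) - 11) + 4) = 4*((-27 - 11) + 4) = 4*(-38 + 4) = 4*(-34) = -136)
d*(156 + 1/(27 + 118)) = -136*(156 + 1/(27 + 118)) = -136*(156 + 1/145) = -136*22621/145 = -3076456/145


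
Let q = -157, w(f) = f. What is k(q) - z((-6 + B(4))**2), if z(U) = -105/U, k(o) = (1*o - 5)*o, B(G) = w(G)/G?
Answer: 127191/5 ≈ 25438.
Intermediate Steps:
B(G) = 1 (B(G) = G/G = 1)
k(o) = o*(-5 + o) (k(o) = (o - 5)*o = (-5 + o)*o = o*(-5 + o))
k(q) - z((-6 + B(4))**2) = -157*(-5 - 157) - (-105)/((-6 + 1)**2) = -157*(-162) - (-105)/((-5)**2) = 25434 - (-105)/25 = 25434 - 1*(-21/5) = 25434 + 21/5 = 127191/5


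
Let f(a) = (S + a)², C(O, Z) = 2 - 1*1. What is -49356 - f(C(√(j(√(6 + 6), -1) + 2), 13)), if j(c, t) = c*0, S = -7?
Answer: -49392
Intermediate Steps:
j(c, t) = 0
C(O, Z) = 1 (C(O, Z) = 2 - 1 = 1)
f(a) = (-7 + a)²
-49356 - f(C(√(j(√(6 + 6), -1) + 2), 13)) = -49356 - (-7 + 1)² = -49356 - 1*(-6)² = -49356 - 1*36 = -49356 - 36 = -49392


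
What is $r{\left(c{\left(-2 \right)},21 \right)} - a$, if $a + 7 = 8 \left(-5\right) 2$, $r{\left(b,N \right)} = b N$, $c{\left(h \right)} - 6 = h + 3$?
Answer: $234$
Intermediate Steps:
$c{\left(h \right)} = 9 + h$ ($c{\left(h \right)} = 6 + \left(h + 3\right) = 6 + \left(3 + h\right) = 9 + h$)
$r{\left(b,N \right)} = N b$
$a = -87$ ($a = -7 + 8 \left(-5\right) 2 = -7 - 80 = -87$)
$r{\left(c{\left(-2 \right)},21 \right)} - a = 21 \left(9 - 2\right) - -87 = 21 \cdot 7 + 87 = 147 + 87 = 234$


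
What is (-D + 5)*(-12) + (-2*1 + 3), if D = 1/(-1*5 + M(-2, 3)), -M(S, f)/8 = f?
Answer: -1723/29 ≈ -59.414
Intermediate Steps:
M(S, f) = -8*f
D = -1/29 (D = 1/(-1*5 - 8*3) = 1/(-5 - 24) = 1/(-29) = -1/29 ≈ -0.034483)
(-D + 5)*(-12) + (-2*1 + 3) = (-1*(-1/29) + 5)*(-12) + (-2*1 + 3) = (1/29 + 5)*(-12) + (-2 + 3) = (146/29)*(-12) + 1 = -1752/29 + 1 = -1723/29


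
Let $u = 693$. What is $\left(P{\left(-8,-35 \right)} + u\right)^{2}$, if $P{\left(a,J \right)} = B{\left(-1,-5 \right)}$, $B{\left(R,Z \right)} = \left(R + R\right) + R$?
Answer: $476100$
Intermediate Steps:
$B{\left(R,Z \right)} = 3 R$ ($B{\left(R,Z \right)} = 2 R + R = 3 R$)
$P{\left(a,J \right)} = -3$ ($P{\left(a,J \right)} = 3 \left(-1\right) = -3$)
$\left(P{\left(-8,-35 \right)} + u\right)^{2} = \left(-3 + 693\right)^{2} = 690^{2} = 476100$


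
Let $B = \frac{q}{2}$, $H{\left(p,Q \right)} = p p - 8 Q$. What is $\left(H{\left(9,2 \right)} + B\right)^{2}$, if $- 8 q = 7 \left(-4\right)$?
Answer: $\frac{71289}{16} \approx 4455.6$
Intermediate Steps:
$q = \frac{7}{2}$ ($q = - \frac{7 \left(-4\right)}{8} = \left(- \frac{1}{8}\right) \left(-28\right) = \frac{7}{2} \approx 3.5$)
$H{\left(p,Q \right)} = p^{2} - 8 Q$
$B = \frac{7}{4}$ ($B = \frac{7}{2 \cdot 2} = \frac{7}{2} \cdot \frac{1}{2} = \frac{7}{4} \approx 1.75$)
$\left(H{\left(9,2 \right)} + B\right)^{2} = \left(\left(9^{2} - 16\right) + \frac{7}{4}\right)^{2} = \left(\left(81 - 16\right) + \frac{7}{4}\right)^{2} = \left(65 + \frac{7}{4}\right)^{2} = \left(\frac{267}{4}\right)^{2} = \frac{71289}{16}$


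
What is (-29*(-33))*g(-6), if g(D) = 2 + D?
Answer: -3828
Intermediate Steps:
(-29*(-33))*g(-6) = (-29*(-33))*(2 - 6) = 957*(-4) = -3828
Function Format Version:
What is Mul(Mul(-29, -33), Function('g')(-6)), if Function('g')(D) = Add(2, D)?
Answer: -3828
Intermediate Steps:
Mul(Mul(-29, -33), Function('g')(-6)) = Mul(Mul(-29, -33), Add(2, -6)) = Mul(957, -4) = -3828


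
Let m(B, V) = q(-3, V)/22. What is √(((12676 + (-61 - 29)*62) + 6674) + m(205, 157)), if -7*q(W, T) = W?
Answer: √326569782/154 ≈ 117.35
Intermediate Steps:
q(W, T) = -W/7
m(B, V) = 3/154 (m(B, V) = -⅐*(-3)/22 = (3/7)*(1/22) = 3/154)
√(((12676 + (-61 - 29)*62) + 6674) + m(205, 157)) = √(((12676 + (-61 - 29)*62) + 6674) + 3/154) = √(((12676 - 90*62) + 6674) + 3/154) = √(((12676 - 5580) + 6674) + 3/154) = √((7096 + 6674) + 3/154) = √(13770 + 3/154) = √(2120583/154) = √326569782/154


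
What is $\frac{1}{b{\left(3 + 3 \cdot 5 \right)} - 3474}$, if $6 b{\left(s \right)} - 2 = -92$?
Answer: $- \frac{1}{3489} \approx -0.00028661$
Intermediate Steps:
$b{\left(s \right)} = -15$ ($b{\left(s \right)} = \frac{1}{3} + \frac{1}{6} \left(-92\right) = \frac{1}{3} - \frac{46}{3} = -15$)
$\frac{1}{b{\left(3 + 3 \cdot 5 \right)} - 3474} = \frac{1}{-15 - 3474} = \frac{1}{-3489} = - \frac{1}{3489}$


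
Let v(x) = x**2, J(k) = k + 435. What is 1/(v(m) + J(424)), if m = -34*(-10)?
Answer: 1/116459 ≈ 8.5867e-6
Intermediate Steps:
m = 340
J(k) = 435 + k
1/(v(m) + J(424)) = 1/(340**2 + (435 + 424)) = 1/(115600 + 859) = 1/116459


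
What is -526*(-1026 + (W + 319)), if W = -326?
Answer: 543358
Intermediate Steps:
-526*(-1026 + (W + 319)) = -526*(-1026 + (-326 + 319)) = -526*(-1026 - 7) = -526*(-1033) = 543358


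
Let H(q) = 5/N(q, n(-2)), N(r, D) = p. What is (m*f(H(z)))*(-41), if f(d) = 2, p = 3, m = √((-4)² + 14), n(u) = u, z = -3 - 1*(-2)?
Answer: -82*√30 ≈ -449.13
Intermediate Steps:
z = -1 (z = -3 + 2 = -1)
m = √30 (m = √(16 + 14) = √30 ≈ 5.4772)
N(r, D) = 3
H(q) = 5/3
(m*f(H(z)))*(-41) = (√30*2)*(-41) = (2*√30)*(-41) = -82*√30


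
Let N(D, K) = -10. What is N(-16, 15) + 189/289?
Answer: -2701/289 ≈ -9.3460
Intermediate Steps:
N(-16, 15) + 189/289 = -10 + 189/289 = -2701/289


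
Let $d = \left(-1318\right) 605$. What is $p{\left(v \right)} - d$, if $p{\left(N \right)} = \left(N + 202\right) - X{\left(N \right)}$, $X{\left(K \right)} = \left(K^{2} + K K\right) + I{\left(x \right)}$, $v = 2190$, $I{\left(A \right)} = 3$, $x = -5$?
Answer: $-8792421$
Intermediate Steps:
$X{\left(K \right)} = 3 + 2 K^{2}$ ($X{\left(K \right)} = \left(K^{2} + K K\right) + 3 = \left(K^{2} + K^{2}\right) + 3 = 2 K^{2} + 3 = 3 + 2 K^{2}$)
$p{\left(N \right)} = 199 + N - 2 N^{2}$ ($p{\left(N \right)} = \left(N + 202\right) - \left(3 + 2 N^{2}\right) = \left(202 + N\right) - \left(3 + 2 N^{2}\right) = 199 + N - 2 N^{2}$)
$d = -797390$
$p{\left(v \right)} - d = \left(199 + 2190 - 2 \cdot 2190^{2}\right) - -797390 = \left(199 + 2190 - 9592200\right) + 797390 = -9589811 + 797390 = -8792421$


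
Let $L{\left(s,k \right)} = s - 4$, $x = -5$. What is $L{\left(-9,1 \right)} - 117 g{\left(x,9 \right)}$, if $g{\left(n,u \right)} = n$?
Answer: $572$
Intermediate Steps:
$L{\left(s,k \right)} = -4 + s$
$L{\left(-9,1 \right)} - 117 g{\left(x,9 \right)} = \left(-4 - 9\right) - -585 = -13 + 585 = 572$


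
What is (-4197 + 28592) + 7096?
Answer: 31491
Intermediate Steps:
(-4197 + 28592) + 7096 = 24395 + 7096 = 31491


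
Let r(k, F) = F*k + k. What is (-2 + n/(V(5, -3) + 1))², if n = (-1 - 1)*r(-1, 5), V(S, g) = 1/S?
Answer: 64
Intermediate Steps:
r(k, F) = k + F*k
n = 12 (n = (-1 - 1)*(-(1 + 5)) = -(-2)*6 = -2*(-6) = 12)
(-2 + n/(V(5, -3) + 1))² = (-2 + 12/(1/5 + 1))² = (-2 + 12/(⅕ + 1))² = (-2 + 12/(6/5))² = (-2 + (⅚)*12)² = (-2 + 10)² = 8² = 64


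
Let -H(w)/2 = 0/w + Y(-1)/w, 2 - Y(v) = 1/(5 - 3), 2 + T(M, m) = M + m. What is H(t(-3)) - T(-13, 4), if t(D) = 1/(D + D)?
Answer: 29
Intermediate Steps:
T(M, m) = -2 + M + m (T(M, m) = -2 + (M + m) = -2 + M + m)
Y(v) = 3/2 (Y(v) = 2 - 1/(5 - 3) = 2 - 1/2 = 2 - 1*½ = 2 - ½ = 3/2)
t(D) = 1/(2*D)
H(w) = -3/w (H(w) = -2*(0/w + 3/(2*w)) = -2*(0 + 3/(2*w)) = -3/w)
H(t(-3)) - T(-13, 4) = -3/((½)/(-3)) - (-2 - 13 + 4) = -3/((½)*(-⅓)) - 1*(-11) = -3/(-⅙) + 11 = -3*(-6) + 11 = 18 + 11 = 29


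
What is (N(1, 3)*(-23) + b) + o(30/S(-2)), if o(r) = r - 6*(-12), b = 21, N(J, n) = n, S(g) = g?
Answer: 9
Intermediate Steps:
o(r) = 72 + r (o(r) = r + 72 = 72 + r)
(N(1, 3)*(-23) + b) + o(30/S(-2)) = (3*(-23) + 21) + (72 + 30/(-2)) = (-69 + 21) + (72 + 30*(-½)) = -48 + (72 - 15) = -48 + 57 = 9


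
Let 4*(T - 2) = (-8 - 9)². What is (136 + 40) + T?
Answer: 1001/4 ≈ 250.25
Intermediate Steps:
T = 297/4 (T = 2 + (-8 - 9)²/4 = 2 + (¼)*(-17)² = 2 + (¼)*289 = 2 + 289/4 = 297/4 ≈ 74.250)
(136 + 40) + T = (136 + 40) + 297/4 = 176 + 297/4 = 1001/4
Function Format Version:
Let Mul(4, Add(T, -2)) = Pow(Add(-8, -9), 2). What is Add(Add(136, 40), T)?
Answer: Rational(1001, 4) ≈ 250.25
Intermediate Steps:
T = Rational(297, 4) (T = Add(2, Mul(Rational(1, 4), Pow(Add(-8, -9), 2))) = Add(2, Mul(Rational(1, 4), Pow(-17, 2))) = Add(2, Mul(Rational(1, 4), 289)) = Add(2, Rational(289, 4)) = Rational(297, 4) ≈ 74.250)
Add(Add(136, 40), T) = Add(Add(136, 40), Rational(297, 4)) = Add(176, Rational(297, 4)) = Rational(1001, 4)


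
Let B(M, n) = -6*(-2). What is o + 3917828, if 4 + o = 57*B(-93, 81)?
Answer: 3918508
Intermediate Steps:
B(M, n) = 12
o = 680 (o = -4 + 57*12 = -4 + 684 = 680)
o + 3917828 = 680 + 3917828 = 3918508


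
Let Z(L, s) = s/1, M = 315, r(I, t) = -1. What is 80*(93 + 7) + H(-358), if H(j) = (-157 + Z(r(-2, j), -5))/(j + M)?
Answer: 344162/43 ≈ 8003.8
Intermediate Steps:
Z(L, s) = s (Z(L, s) = s*1 = s)
H(j) = -162/(315 + j) (H(j) = (-157 - 5)/(j + 315) = -162/(315 + j))
80*(93 + 7) + H(-358) = 80*(93 + 7) - 162/(315 - 358) = 80*100 - 162/(-43) = 8000 - 162*(-1/43) = 8000 + 162/43 = 344162/43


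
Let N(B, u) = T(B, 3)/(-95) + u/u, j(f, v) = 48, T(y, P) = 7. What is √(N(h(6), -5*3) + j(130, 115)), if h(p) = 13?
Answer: 2*√110390/95 ≈ 6.9947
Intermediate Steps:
N(B, u) = 88/95 (N(B, u) = 7/(-95) + u/u = 7*(-1/95) + 1 = -7/95 + 1 = 88/95)
√(N(h(6), -5*3) + j(130, 115)) = √(88/95 + 48) = √(4648/95) = 2*√110390/95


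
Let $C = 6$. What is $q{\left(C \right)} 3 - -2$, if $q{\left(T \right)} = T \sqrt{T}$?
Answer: $2 + 18 \sqrt{6} \approx 46.091$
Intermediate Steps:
$q{\left(T \right)} = T^{\frac{3}{2}}$
$q{\left(C \right)} 3 - -2 = 6^{\frac{3}{2}} \cdot 3 - -2 = 6 \sqrt{6} \cdot 3 + 2 = 18 \sqrt{6} + 2 = 2 + 18 \sqrt{6}$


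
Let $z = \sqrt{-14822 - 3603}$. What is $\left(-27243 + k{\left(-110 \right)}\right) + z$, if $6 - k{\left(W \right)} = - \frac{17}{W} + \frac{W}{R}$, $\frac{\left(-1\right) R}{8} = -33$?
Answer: $- \frac{17976247}{660} + 5 i \sqrt{737} \approx -27237.0 + 135.74 i$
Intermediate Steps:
$R = 264$ ($R = \left(-8\right) \left(-33\right) = 264$)
$k{\left(W \right)} = 6 + \frac{17}{W} - \frac{W}{264}$ ($k{\left(W \right)} = 6 - \left(- \frac{17}{W} + \frac{W}{264}\right) = 6 + \frac{17}{W} - \frac{W}{264}$)
$z = 5 i \sqrt{737}$ ($z = \sqrt{-18425} = 5 i \sqrt{737} \approx 135.74 i$)
$\left(-27243 + k{\left(-110 \right)}\right) + z = \left(-27243 + \left(6 + \frac{17}{-110} - - \frac{5}{12}\right)\right) + 5 i \sqrt{737} = \left(-27243 + \left(6 + 17 \left(- \frac{1}{110}\right) + \frac{5}{12}\right)\right) + 5 i \sqrt{737} = \left(-27243 + \left(6 - \frac{17}{110} + \frac{5}{12}\right)\right) + 5 i \sqrt{737} = \left(-27243 + \frac{4133}{660}\right) + 5 i \sqrt{737} = - \frac{17976247}{660} + 5 i \sqrt{737}$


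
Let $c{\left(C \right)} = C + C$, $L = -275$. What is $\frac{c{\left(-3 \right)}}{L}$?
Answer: $\frac{6}{275} \approx 0.021818$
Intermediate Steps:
$c{\left(C \right)} = 2 C$
$\frac{c{\left(-3 \right)}}{L} = \frac{2 \left(-3\right)}{-275} = \left(-6\right) \left(- \frac{1}{275}\right) = \frac{6}{275}$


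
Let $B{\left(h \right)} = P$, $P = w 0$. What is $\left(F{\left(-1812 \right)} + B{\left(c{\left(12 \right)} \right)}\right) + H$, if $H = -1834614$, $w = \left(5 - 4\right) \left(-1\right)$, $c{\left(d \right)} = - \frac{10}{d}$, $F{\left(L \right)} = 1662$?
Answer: $-1832952$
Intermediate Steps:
$w = -1$ ($w = 1 \left(-1\right) = -1$)
$P = 0$ ($P = \left(-1\right) 0 = 0$)
$B{\left(h \right)} = 0$
$\left(F{\left(-1812 \right)} + B{\left(c{\left(12 \right)} \right)}\right) + H = \left(1662 + 0\right) - 1834614 = 1662 - 1834614 = -1832952$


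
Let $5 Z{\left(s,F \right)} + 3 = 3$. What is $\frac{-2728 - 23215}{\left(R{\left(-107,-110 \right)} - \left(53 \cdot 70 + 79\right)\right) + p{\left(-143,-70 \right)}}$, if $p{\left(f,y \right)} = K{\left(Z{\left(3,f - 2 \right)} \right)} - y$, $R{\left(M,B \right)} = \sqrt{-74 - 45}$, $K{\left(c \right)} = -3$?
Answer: $\frac{96559846}{13853403} + \frac{25943 i \sqrt{119}}{13853403} \approx 6.9701 + 0.020429 i$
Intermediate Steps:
$Z{\left(s,F \right)} = 0$ ($Z{\left(s,F \right)} = - \frac{3}{5} + \frac{1}{5} \cdot 3 = - \frac{3}{5} + \frac{3}{5} = 0$)
$R{\left(M,B \right)} = i \sqrt{119}$ ($R{\left(M,B \right)} = \sqrt{-119} = i \sqrt{119}$)
$p{\left(f,y \right)} = -3 - y$
$\frac{-2728 - 23215}{\left(R{\left(-107,-110 \right)} - \left(53 \cdot 70 + 79\right)\right) + p{\left(-143,-70 \right)}} = \frac{-2728 - 23215}{\left(i \sqrt{119} - \left(53 \cdot 70 + 79\right)\right) - -67} = - \frac{25943}{\left(i \sqrt{119} - \left(3710 + 79\right)\right) + \left(-3 + 70\right)} = - \frac{25943}{\left(i \sqrt{119} - 3789\right) + 67} = - \frac{25943}{\left(-3789 + i \sqrt{119}\right) + 67} = - \frac{25943}{-3722 + i \sqrt{119}}$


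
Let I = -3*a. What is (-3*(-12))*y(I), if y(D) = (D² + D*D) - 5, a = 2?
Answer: 2412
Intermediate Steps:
I = -6 (I = -3*2 = -6)
y(D) = -5 + 2*D² (y(D) = (D² + D²) - 5 = 2*D² - 5 = -5 + 2*D²)
(-3*(-12))*y(I) = (-3*(-12))*(-5 + 2*(-6)²) = 36*(-5 + 2*36) = 36*(-5 + 72) = 36*67 = 2412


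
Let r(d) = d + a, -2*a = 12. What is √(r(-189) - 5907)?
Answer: 3*I*√678 ≈ 78.115*I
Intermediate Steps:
a = -6 (a = -½*12 = -6)
r(d) = -6 + d (r(d) = d - 6 = -6 + d)
√(r(-189) - 5907) = √((-6 - 189) - 5907) = √(-195 - 5907) = √(-6102) = 3*I*√678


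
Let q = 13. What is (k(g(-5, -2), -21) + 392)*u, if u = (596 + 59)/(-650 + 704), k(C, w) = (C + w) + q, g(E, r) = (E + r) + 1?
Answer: 4585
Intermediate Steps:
g(E, r) = 1 + E + r
k(C, w) = 13 + C + w (k(C, w) = (C + w) + 13 = 13 + C + w)
u = 655/54 ≈ 12.130
(k(g(-5, -2), -21) + 392)*u = ((13 + (1 - 5 - 2) - 21) + 392)*(655/54) = ((13 - 6 - 21) + 392)*(655/54) = (-14 + 392)*(655/54) = 378*(655/54) = 4585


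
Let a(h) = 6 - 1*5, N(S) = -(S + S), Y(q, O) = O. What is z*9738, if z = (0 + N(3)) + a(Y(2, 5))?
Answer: -48690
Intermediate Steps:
N(S) = -2*S
a(h) = 1 (a(h) = 6 - 5 = 1)
z = -5 (z = (0 - 2*3) + 1 = (0 - 6) + 1 = -6 + 1 = -5)
z*9738 = -5*9738 = -48690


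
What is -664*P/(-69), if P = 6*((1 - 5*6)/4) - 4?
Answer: -31540/69 ≈ -457.10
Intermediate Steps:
P = -95/2 (P = 6*((1 - 30)*(¼)) - 4 = 6*(-29*¼) - 4 = 6*(-29/4) - 4 = -87/2 - 4 = -95/2 ≈ -47.500)
-664*P/(-69) = -(-31540)/(-69) = -(-31540)*(-1)/69 = -664*95/138 = -31540/69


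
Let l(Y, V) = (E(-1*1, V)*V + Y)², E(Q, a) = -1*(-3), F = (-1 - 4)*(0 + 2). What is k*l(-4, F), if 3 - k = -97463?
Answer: 112670696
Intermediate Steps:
k = 97466 (k = 3 - 1*(-97463) = 3 + 97463 = 97466)
F = -10 (F = -5*2 = -10)
E(Q, a) = 3
l(Y, V) = (Y + 3*V)² (l(Y, V) = (3*V + Y)² = (Y + 3*V)²)
k*l(-4, F) = 97466*(-4 + 3*(-10))² = 97466*(-4 - 30)² = 97466*(-34)² = 97466*1156 = 112670696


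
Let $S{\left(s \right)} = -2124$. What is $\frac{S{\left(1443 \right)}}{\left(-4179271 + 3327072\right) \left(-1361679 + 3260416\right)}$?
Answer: $\frac{2124}{1618101772663} \approx 1.3126 \cdot 10^{-9}$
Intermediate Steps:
$\frac{S{\left(1443 \right)}}{\left(-4179271 + 3327072\right) \left(-1361679 + 3260416\right)} = - \frac{2124}{\left(-4179271 + 3327072\right) \left(-1361679 + 3260416\right)} = - \frac{2124}{\left(-852199\right) 1898737} = - \frac{2124}{-1618101772663} = \left(-2124\right) \left(- \frac{1}{1618101772663}\right) = \frac{2124}{1618101772663}$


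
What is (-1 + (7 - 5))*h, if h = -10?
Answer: -10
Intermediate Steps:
(-1 + (7 - 5))*h = (-1 + (7 - 5))*(-10) = (-1 + 2)*(-10) = 1*(-10) = -10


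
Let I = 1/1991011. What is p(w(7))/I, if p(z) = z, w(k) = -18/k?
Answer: -35838198/7 ≈ -5.1197e+6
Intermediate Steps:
I = 1/1991011 ≈ 5.0226e-7
p(w(7))/I = (-18/7)/(1/1991011) = -18*1/7*1991011 = -18/7*1991011 = -35838198/7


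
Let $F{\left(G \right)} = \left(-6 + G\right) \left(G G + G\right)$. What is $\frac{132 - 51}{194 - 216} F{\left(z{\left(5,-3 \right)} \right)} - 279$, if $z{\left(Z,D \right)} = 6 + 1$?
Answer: $- \frac{5337}{11} \approx -485.18$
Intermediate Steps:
$z{\left(Z,D \right)} = 7$
$F{\left(G \right)} = \left(-6 + G\right) \left(G + G^{2}\right)$ ($F{\left(G \right)} = \left(-6 + G\right) \left(G^{2} + G\right) = \left(-6 + G\right) \left(G + G^{2}\right)$)
$\frac{132 - 51}{194 - 216} F{\left(z{\left(5,-3 \right)} \right)} - 279 = \frac{132 - 51}{194 - 216} \cdot 7 \left(-6 + 7^{2} - 35\right) - 279 = \frac{81}{-22} \cdot 7 \left(-6 + 49 - 35\right) - 279 = 81 \left(- \frac{1}{22}\right) 7 \cdot 8 - 279 = \left(- \frac{81}{22}\right) 56 - 279 = - \frac{2268}{11} - 279 = - \frac{5337}{11}$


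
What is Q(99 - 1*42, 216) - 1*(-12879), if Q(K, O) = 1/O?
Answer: 2781865/216 ≈ 12879.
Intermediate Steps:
Q(99 - 1*42, 216) - 1*(-12879) = 1/216 - 1*(-12879) = 1/216 + 12879 = 2781865/216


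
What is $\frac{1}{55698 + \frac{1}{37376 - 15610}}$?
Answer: $\frac{21766}{1212322669} \approx 1.7954 \cdot 10^{-5}$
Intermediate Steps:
$\frac{1}{55698 + \frac{1}{37376 - 15610}} = \frac{1}{55698 + \frac{1}{21766}} = \frac{1}{\frac{1212322669}{21766}} = \frac{21766}{1212322669}$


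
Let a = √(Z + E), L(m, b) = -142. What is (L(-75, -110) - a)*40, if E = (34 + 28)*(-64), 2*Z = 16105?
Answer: -5680 - 20*√16338 ≈ -8236.4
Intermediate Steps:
Z = 16105/2 (Z = (½)*16105 = 16105/2 ≈ 8052.5)
E = -3968 (E = 62*(-64) = -3968)
a = √16338/2 (a = √(16105/2 - 3968) = √(8169/2) = √16338/2 ≈ 63.910)
(L(-75, -110) - a)*40 = (-142 - √16338/2)*40 = -5680 - 20*√16338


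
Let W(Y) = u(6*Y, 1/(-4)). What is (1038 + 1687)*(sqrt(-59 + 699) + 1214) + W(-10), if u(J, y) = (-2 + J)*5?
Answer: 3307840 + 21800*sqrt(10) ≈ 3.3768e+6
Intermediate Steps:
u(J, y) = -10 + 5*J
W(Y) = -10 + 30*Y (W(Y) = -10 + 5*(6*Y) = -10 + 30*Y)
(1038 + 1687)*(sqrt(-59 + 699) + 1214) + W(-10) = (1038 + 1687)*(sqrt(-59 + 699) + 1214) + (-10 + 30*(-10)) = 2725*(sqrt(640) + 1214) + (-10 - 300) = 2725*(8*sqrt(10) + 1214) - 310 = 2725*(1214 + 8*sqrt(10)) - 310 = (3308150 + 21800*sqrt(10)) - 310 = 3307840 + 21800*sqrt(10)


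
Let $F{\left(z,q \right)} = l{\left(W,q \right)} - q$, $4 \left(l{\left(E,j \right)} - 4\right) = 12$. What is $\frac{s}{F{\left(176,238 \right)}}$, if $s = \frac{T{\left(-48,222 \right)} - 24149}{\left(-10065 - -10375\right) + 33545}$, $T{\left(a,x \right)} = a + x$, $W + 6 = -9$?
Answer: $\frac{685}{223443} \approx 0.0030657$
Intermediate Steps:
$W = -15$ ($W = -6 - 9 = -15$)
$l{\left(E,j \right)} = 7$ ($l{\left(E,j \right)} = 4 + \frac{1}{4} \cdot 12 = 4 + 3 = 7$)
$F{\left(z,q \right)} = 7 - q$
$s = - \frac{4795}{6771}$ ($s = \frac{\left(-48 + 222\right) - 24149}{\left(-10065 - -10375\right) + 33545} = \frac{174 - 24149}{\left(-10065 + 10375\right) + 33545} = - \frac{23975}{310 + 33545} = - \frac{23975}{33855} = \left(-23975\right) \frac{1}{33855} = - \frac{4795}{6771} \approx -0.70817$)
$\frac{s}{F{\left(176,238 \right)}} = - \frac{4795}{6771 \left(7 - 238\right)} = - \frac{4795}{6771 \left(-231\right)} = \left(- \frac{4795}{6771}\right) \left(- \frac{1}{231}\right) = \frac{685}{223443}$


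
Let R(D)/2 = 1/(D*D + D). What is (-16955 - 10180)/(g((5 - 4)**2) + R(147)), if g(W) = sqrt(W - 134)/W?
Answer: 295174530*I/(-I + 10878*sqrt(133)) ≈ -0.018756 + 2352.9*I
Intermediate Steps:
R(D) = 2/(D + D**2) (R(D) = 2/(D*D + D) = 2/(D**2 + D) = 2/(D + D**2))
g(W) = sqrt(-134 + W)/W
(-16955 - 10180)/(g((5 - 4)**2) + R(147)) = (-16955 - 10180)/(sqrt(-134 + (5 - 4)**2)/((5 - 4)**2) + 2/(147*(1 + 147))) = -27135/(sqrt(-134 + 1**2)/(1**2) + 2*(1/147)/148) = -27135/(sqrt(-134 + 1)/1 + 2*(1/147)*(1/148)) = -27135/(1*sqrt(-133) + 1/10878) = -27135/(1*(I*sqrt(133)) + 1/10878) = -27135/(I*sqrt(133) + 1/10878) = -27135/(1/10878 + I*sqrt(133))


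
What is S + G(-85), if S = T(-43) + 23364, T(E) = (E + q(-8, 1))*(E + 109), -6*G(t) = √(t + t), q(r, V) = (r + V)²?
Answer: 23760 - I*√170/6 ≈ 23760.0 - 2.1731*I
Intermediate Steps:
q(r, V) = (V + r)²
G(t) = -√2*√t/6 (G(t) = -√(t + t)/6 = -√2*√t/6)
T(E) = (49 + E)*(109 + E) (T(E) = (E + (1 - 8)²)*(E + 109) = (E + (-7)²)*(109 + E) = (E + 49)*(109 + E) = (49 + E)*(109 + E))
S = 23760 (S = (5341 + (-43)² + 158*(-43)) + 23364 = (5341 + 1849 - 6794) + 23364 = 396 + 23364 = 23760)
S + G(-85) = 23760 - √2*√(-85)/6 = 23760 - √2*I*√85/6 = 23760 - I*√170/6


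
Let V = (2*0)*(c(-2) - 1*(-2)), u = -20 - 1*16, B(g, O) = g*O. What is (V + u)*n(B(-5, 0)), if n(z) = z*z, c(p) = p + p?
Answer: 0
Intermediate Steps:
B(g, O) = O*g
c(p) = 2*p
u = -36 (u = -20 - 16 = -36)
n(z) = z²
V = 0 (V = (2*0)*(2*(-2) - 1*(-2)) = 0*(-4 + 2) = 0*(-2) = 0)
(V + u)*n(B(-5, 0)) = (0 - 36)*(0*(-5))² = -36*0² = -36*0 = 0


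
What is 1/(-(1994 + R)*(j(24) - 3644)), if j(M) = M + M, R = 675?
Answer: 1/9597724 ≈ 1.0419e-7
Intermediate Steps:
j(M) = 2*M
1/(-(1994 + R)*(j(24) - 3644)) = 1/(-(1994 + 675)*(2*24 - 3644)) = 1/(-2669*(48 - 3644)) = 1/(-2669*(-3596)) = 1/(-1*(-9597724)) = 1/9597724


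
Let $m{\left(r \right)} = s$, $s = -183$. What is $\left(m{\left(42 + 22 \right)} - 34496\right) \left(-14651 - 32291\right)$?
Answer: $1627901618$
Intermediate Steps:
$m{\left(r \right)} = -183$
$\left(m{\left(42 + 22 \right)} - 34496\right) \left(-14651 - 32291\right) = \left(-183 - 34496\right) \left(-14651 - 32291\right) = \left(-34679\right) \left(-46942\right) = 1627901618$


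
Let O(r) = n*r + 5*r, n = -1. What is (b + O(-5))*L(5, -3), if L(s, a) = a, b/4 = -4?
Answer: 108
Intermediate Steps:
b = -16 (b = 4*(-4) = -16)
O(r) = 4*r (O(r) = -r + 5*r = 4*r)
(b + O(-5))*L(5, -3) = (-16 + 4*(-5))*(-3) = (-16 - 20)*(-3) = -36*(-3) = 108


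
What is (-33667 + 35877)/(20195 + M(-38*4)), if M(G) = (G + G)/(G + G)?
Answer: 65/594 ≈ 0.10943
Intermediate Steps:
M(G) = 1 (M(G) = (2*G)/((2*G)) = (2*G)*(1/(2*G)) = 1)
(-33667 + 35877)/(20195 + M(-38*4)) = (-33667 + 35877)/(20195 + 1) = 2210/20196 = 2210*(1/20196) = 65/594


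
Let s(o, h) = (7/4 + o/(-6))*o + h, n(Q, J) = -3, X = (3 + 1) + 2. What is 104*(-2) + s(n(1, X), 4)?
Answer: -843/4 ≈ -210.75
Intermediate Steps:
X = 6 (X = 4 + 2 = 6)
s(o, h) = h + o*(7/4 - o/6) (s(o, h) = (7*(1/4) + o*(-1/6))*o + h = (7/4 - o/6)*o + h = o*(7/4 - o/6) + h = h + o*(7/4 - o/6))
104*(-2) + s(n(1, X), 4) = 104*(-2) + (4 - 1/6*(-3)**2 + (7/4)*(-3)) = -208 + (4 - 1/6*9 - 21/4) = -208 + (4 - 3/2 - 21/4) = -208 - 11/4 = -843/4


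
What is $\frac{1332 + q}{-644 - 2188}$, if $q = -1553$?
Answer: $\frac{221}{2832} \approx 0.078037$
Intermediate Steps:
$\frac{1332 + q}{-644 - 2188} = \frac{1332 - 1553}{-644 - 2188} = - \frac{221}{-2832} = \left(-221\right) \left(- \frac{1}{2832}\right) = \frac{221}{2832}$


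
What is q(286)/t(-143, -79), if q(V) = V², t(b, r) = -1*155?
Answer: -81796/155 ≈ -527.72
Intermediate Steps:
t(b, r) = -155
q(286)/t(-143, -79) = 286²/(-155) = 81796*(-1/155) = -81796/155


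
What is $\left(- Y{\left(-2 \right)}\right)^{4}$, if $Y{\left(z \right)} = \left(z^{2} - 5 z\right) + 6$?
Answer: $160000$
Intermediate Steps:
$Y{\left(z \right)} = 6 + z^{2} - 5 z$
$\left(- Y{\left(-2 \right)}\right)^{4} = \left(- (6 + \left(-2\right)^{2} - -10)\right)^{4} = \left(- (6 + 4 + 10)\right)^{4} = \left(\left(-1\right) 20\right)^{4} = \left(-20\right)^{4} = 160000$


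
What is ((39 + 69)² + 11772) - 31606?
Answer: -8170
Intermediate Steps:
((39 + 69)² + 11772) - 31606 = (108² + 11772) - 31606 = (11664 + 11772) - 31606 = 23436 - 31606 = -8170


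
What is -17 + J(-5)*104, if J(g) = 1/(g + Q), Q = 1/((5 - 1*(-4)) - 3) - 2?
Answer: -1321/41 ≈ -32.219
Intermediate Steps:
Q = -11/6 (Q = 1/((5 + 4) - 3) - 2 = 1/(9 - 3) - 2 = 1/6 - 2 = -11/6 ≈ -1.8333)
J(g) = 1/(-11/6 + g) (J(g) = 1/(g - 11/6) = 1/(-11/6 + g))
-17 + J(-5)*104 = -17 + (6/(-11 + 6*(-5)))*104 = -17 + (6/(-11 - 30))*104 = -17 + (6/(-41))*104 = -17 + (6*(-1/41))*104 = -17 - 6/41*104 = -17 - 624/41 = -1321/41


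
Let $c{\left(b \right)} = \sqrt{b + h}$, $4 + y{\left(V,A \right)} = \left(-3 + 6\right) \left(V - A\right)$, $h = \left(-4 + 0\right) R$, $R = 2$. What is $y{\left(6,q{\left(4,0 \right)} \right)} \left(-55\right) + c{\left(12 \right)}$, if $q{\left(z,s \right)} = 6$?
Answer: $222$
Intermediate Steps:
$h = -8$ ($h = \left(-4 + 0\right) 2 = \left(-4\right) 2 = -8$)
$y{\left(V,A \right)} = -4 - 3 A + 3 V$ ($y{\left(V,A \right)} = -4 + \left(-3 + 6\right) \left(V - A\right) = -4 + 3 \left(V - A\right) = -4 - \left(- 3 V + 3 A\right) = -4 - 3 A + 3 V$)
$c{\left(b \right)} = \sqrt{-8 + b}$ ($c{\left(b \right)} = \sqrt{b - 8} = \sqrt{-8 + b}$)
$y{\left(6,q{\left(4,0 \right)} \right)} \left(-55\right) + c{\left(12 \right)} = \left(-4 - 18 + 3 \cdot 6\right) \left(-55\right) + \sqrt{-8 + 12} = \left(-4 - 18 + 18\right) \left(-55\right) + \sqrt{4} = \left(-4\right) \left(-55\right) + 2 = 220 + 2 = 222$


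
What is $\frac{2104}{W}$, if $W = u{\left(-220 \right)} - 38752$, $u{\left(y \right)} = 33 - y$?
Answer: $- \frac{2104}{38499} \approx -0.054651$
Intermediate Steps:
$W = -38499$ ($W = \left(33 - -220\right) - 38752 = \left(33 + 220\right) - 38752 = 253 - 38752 = -38499$)
$\frac{2104}{W} = \frac{2104}{-38499} = 2104 \left(- \frac{1}{38499}\right) = - \frac{2104}{38499}$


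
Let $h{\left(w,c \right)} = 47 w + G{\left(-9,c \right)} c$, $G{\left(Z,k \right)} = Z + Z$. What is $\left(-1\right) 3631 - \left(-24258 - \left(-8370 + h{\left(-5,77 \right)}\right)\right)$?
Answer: $10636$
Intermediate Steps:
$G{\left(Z,k \right)} = 2 Z$
$h{\left(w,c \right)} = - 18 c + 47 w$ ($h{\left(w,c \right)} = 47 w + 2 \left(-9\right) c = 47 w - 18 c = - 18 c + 47 w$)
$\left(-1\right) 3631 - \left(-24258 - \left(-8370 + h{\left(-5,77 \right)}\right)\right) = \left(-1\right) 3631 - \left(-24258 - \left(-8370 + \left(\left(-18\right) 77 + 47 \left(-5\right)\right)\right)\right) = -3631 - \left(-24258 - \left(-8370 - 1621\right)\right) = -3631 - \left(-24258 - -9991\right) = -3631 - \left(-24258 + 9991\right) = -3631 - -14267 = -3631 + 14267 = 10636$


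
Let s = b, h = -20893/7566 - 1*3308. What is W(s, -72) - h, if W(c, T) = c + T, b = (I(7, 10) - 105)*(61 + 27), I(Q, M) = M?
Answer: -38747291/7566 ≈ -5121.2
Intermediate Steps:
h = -25049221/7566 (h = -20893*1/7566 - 3308 = -20893/7566 - 3308 = -25049221/7566 ≈ -3310.8)
b = -8360 (b = (10 - 105)*(61 + 27) = -95*88 = -8360)
s = -8360
W(c, T) = T + c
W(s, -72) - h = (-72 - 8360) - 1*(-25049221/7566) = -8432 + 25049221/7566 = -38747291/7566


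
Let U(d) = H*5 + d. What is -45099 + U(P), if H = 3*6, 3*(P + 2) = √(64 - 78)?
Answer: -45011 + I*√14/3 ≈ -45011.0 + 1.2472*I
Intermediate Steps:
P = -2 + I*√14/3 (P = -2 + √(64 - 78)/3 = -2 + √(-14)/3 = -2 + (I*√14)/3 = -2 + I*√14/3 ≈ -2.0 + 1.2472*I)
H = 18
U(d) = 90 + d (U(d) = 18*5 + d = 90 + d)
-45099 + U(P) = -45099 + (90 + (-2 + I*√14/3)) = -45099 + (88 + I*√14/3) = -45011 + I*√14/3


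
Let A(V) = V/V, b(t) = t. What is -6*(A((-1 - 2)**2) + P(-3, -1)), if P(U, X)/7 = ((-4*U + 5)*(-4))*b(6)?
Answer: 17130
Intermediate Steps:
P(U, X) = -840 + 672*U (P(U, X) = 7*(((-4*U + 5)*(-4))*6) = 7*(((5 - 4*U)*(-4))*6) = 7*((-20 + 16*U)*6) = 7*(-120 + 96*U) = -840 + 672*U)
A(V) = 1
-6*(A((-1 - 2)**2) + P(-3, -1)) = -6*(1 + (-840 + 672*(-3))) = -6*(1 + (-840 - 2016)) = -6*(1 - 2856) = -6*(-2855) = 17130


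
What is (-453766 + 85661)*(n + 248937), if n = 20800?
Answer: -99291538385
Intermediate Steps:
(-453766 + 85661)*(n + 248937) = (-453766 + 85661)*(20800 + 248937) = -368105*269737 = -99291538385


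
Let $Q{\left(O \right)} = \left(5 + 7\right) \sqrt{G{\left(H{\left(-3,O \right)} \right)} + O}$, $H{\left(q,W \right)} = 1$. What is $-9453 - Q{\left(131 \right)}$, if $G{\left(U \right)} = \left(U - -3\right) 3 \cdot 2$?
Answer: $-9453 - 12 \sqrt{155} \approx -9602.4$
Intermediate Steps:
$G{\left(U \right)} = 18 + 6 U$ ($G{\left(U \right)} = \left(U + 3\right) 3 \cdot 2 = \left(3 + U\right) 3 \cdot 2 = \left(9 + 3 U\right) 2 = 18 + 6 U$)
$Q{\left(O \right)} = 12 \sqrt{24 + O}$ ($Q{\left(O \right)} = \left(5 + 7\right) \sqrt{\left(18 + 6 \cdot 1\right) + O} = 12 \sqrt{\left(18 + 6\right) + O} = 12 \sqrt{24 + O}$)
$-9453 - Q{\left(131 \right)} = -9453 - 12 \sqrt{24 + 131} = -9453 - 12 \sqrt{155}$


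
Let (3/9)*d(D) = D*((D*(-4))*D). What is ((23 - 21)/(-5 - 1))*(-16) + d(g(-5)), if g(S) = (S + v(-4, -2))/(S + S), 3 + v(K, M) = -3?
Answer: -7979/750 ≈ -10.639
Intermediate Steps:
v(K, M) = -6 (v(K, M) = -3 - 3 = -6)
g(S) = (-6 + S)/(2*S) (g(S) = (S - 6)/(S + S) = (-6 + S)/((2*S)) = (-6 + S)*(1/(2*S)) = (-6 + S)/(2*S))
d(D) = -12*D³ (d(D) = 3*(D*((D*(-4))*D)) = 3*(D*((-4*D)*D)) = 3*(D*(-4*D²)) = 3*(-4*D³) = -12*D³)
((23 - 21)/(-5 - 1))*(-16) + d(g(-5)) = ((23 - 21)/(-5 - 1))*(-16) - 12*(-(-6 - 5)³/1000) = (2/(-6))*(-16) - 12*((½)*(-⅕)*(-11))³ = (2*(-⅙))*(-16) - 12*(11/10)³ = -⅓*(-16) - 12*1331/1000 = 16/3 - 3993/250 = -7979/750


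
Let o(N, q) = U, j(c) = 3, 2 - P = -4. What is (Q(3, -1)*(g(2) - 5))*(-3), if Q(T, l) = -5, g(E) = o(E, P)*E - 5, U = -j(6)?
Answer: -240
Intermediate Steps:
P = 6 (P = 2 - 1*(-4) = 2 + 4 = 6)
U = -3 (U = -1*3 = -3)
o(N, q) = -3
g(E) = -5 - 3*E (g(E) = -3*E - 5 = -5 - 3*E)
(Q(3, -1)*(g(2) - 5))*(-3) = -5*((-5 - 3*2) - 5)*(-3) = -5*((-5 - 6) - 5)*(-3) = -5*(-11 - 5)*(-3) = -5*(-16)*(-3) = 80*(-3) = -240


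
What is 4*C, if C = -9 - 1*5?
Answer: -56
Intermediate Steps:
C = -14 (C = -9 - 5 = -14)
4*C = 4*(-14) = -56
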